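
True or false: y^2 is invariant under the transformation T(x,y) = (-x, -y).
True

Substitute T(x,y) = (-x, -y) into the expression and compare with the original.

Original: y^2
After applying T: (-y)^2 = y^2

This is identical to the original y^2, so the expression is invariant.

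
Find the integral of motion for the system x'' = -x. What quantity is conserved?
E = (x')^2 + x^2

Multiply the equation by x':
x' * x'' = -x * x'
The left side is d/dt[(x')^2/2] and the right side is d/dt[-x^2/2], so
d/dt[(x')^2/2 + x^2/2] = 0, i.e. (x')^2/2 + x^2/2 = constant.
Multiplying by 2, the integral of motion is E = (x')^2 + x^2.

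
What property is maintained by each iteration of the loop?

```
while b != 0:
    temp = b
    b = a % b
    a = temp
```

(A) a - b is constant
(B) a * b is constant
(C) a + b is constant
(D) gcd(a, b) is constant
D

A loop invariant must hold before the first iteration and be re-established by every execution of the body.

(D) gcd(a, b) is constant: One iteration replaces (a, b) by (b, a mod b). Since a mod b = a - q*b for an integer q, any common divisor of a and b divides b and a mod b, and conversely; hence gcd(b, a mod b) = gcd(a, b). For instance (38, 10) -> (10, 8) keeps gcd = 2. At exit b = 0 and a = gcd of the original inputs.

The other options fail:
(A) a - b is constant: e.g. (a, b) = (38, 10) -> (10, 8): the difference goes from 28 to 2.
(B) a * b is constant: e.g. (a, b) = (38, 10) -> (10, 8): the product goes from 380 to 80.
(C) a + b is constant: e.g. (a, b) = (38, 10) -> (10, 8): the sum goes from 48 to 18.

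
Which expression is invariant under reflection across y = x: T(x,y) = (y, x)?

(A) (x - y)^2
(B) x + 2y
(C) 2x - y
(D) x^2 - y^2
A

The map is reflection across y = x: T(x,y) = (y, x).
Substitute the transformed coordinates into each option and compare with the original:
(A) (x - y)^2  ->  ((y) - (x))^2 = x^2 - 2xy + y^2   [equals (x - y)^2: invariant]
(B) x + 2y  ->  (y) + 2(x) = 2x + y   [differs from x + 2y: not invariant]
(C) 2x - y  ->  2(y) - (x) = -x + 2y   [differs from 2x - y: not invariant]
(D) x^2 - y^2  ->  (y)^2 - (x)^2 = -x^2 + y^2   [differs from x^2 - y^2: not invariant]

Only option (A), (x - y)^2, is unchanged by the transformation.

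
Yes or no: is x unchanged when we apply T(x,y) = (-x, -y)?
No

Substitute T(x,y) = (-x, -y) into the expression and compare with the original.

Original: x
After applying T: (-x) = -x

This differs from the original x (difference: -2x), so the expression is NOT invariant.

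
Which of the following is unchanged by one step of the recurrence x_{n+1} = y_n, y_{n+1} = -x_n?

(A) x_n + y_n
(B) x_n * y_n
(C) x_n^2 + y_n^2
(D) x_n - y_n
C

For the recurrence x_{n+1} = y_n, y_{n+1} = -x_n:

x_{n+1}^2 + y_{n+1}^2 = y_n^2 + (-x_n)^2 = x_n^2 + y_n^2
The sum of squares is conserved (like energy in a harmonic oscillator).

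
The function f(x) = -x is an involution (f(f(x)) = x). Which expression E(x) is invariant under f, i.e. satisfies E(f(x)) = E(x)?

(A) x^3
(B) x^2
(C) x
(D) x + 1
B

Replace x by f(x) = -x in each option and simplify. As a quick numerical cross-check, also compare E(3) with E(f(3)) = E(-3).

(A) x^3  ->  (-x)^3 = -x^3; check: E(3) = 27 but E(-3) = -27.   [not invariant]
(B) x^2  ->  (-x)^2, which simplifies back to x^2; check: E(3) = 9, E(-3) = 9.   [invariant]
(C) x  ->  (-x) = -x; check: E(3) = 3 but E(-3) = -3.   [not invariant]
(D) x + 1  ->  (-x) + 1 = 1 - x; check: E(3) = 4 but E(-3) = -2.   [not invariant]

Only (B) is unchanged. E is symmetric under swapping x with f(x) = -x, which is exactly what an involution does.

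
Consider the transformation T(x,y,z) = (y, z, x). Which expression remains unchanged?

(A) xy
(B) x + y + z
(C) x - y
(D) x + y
B

Apply T(x,y,z) = (y, z, x) to each option, i.e. replace (x, y, z) by the transformed coordinates.
Substitute the transformed coordinates into each option and compare with the original:
(A) xy  ->  (y)(z) = yz   [differs from xy: not invariant]
(B) x + y + z  ->  (y) + (z) + (x) = x + y + z   [equals x + y + z: invariant]
(C) x - y  ->  (y) - (z) = y - z   [differs from x - y: not invariant]
(D) x + y  ->  (y) + (z) = y + z   [differs from x + y: not invariant]

Only option (B), x + y + z, is unchanged by the transformation.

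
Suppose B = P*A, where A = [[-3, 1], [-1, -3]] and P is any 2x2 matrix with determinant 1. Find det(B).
10

By the multiplicative property of determinants, det(B) = det(P*A) = det(P) * det(A) = det(A),
so the determinant is invariant under multiplication by any determinant-1 matrix; we just need det(A).

det(A) = (-3)(-3) - (1)(-1) = 9 - (-1) = 10

Therefore det(B) = 1 * 10 = 10.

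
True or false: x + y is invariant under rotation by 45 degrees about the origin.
False

Applying rotation by 45 degrees: x' = x*cos(45 degrees) - y*sin(45 degrees) = sqrt(2)x/2 - sqrt(2)y/2, y' = x*sin(45 degrees) + y*cos(45 degrees) = sqrt(2)x/2 + sqrt(2)y/2

Substituting into x + y:
(sqrt(2)x/2 - sqrt(2)y/2) + (sqrt(2)x/2 + sqrt(2)y/2)
= sqrt(2)x

This differs from the original expression x + y, so it is NOT invariant.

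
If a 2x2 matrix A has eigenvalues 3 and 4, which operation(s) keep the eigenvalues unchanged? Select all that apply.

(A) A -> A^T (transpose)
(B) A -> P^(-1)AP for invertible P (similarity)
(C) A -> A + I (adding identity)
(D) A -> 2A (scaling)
A and B

Eigenvalues are preserved by:
1. Similarity transformations: A -> P^(-1)AP (same characteristic polynomial)
2. Transpose: A^T has the same eigenvalues as A

Eigenvalues are NOT preserved by:
- Adding identity: eigenvalues become 3+1, 4+1
- Scaling: eigenvalues become 6, 8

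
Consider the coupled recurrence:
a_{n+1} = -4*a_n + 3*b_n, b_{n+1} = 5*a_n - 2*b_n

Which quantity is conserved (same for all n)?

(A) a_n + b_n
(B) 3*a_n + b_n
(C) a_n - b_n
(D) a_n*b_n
A

Replace a_n by a_{n+1} = -4*a_n + 3*b_n and b_n by b_{n+1} = 5*a_n - 2*b_n in each option and simplify:
(A) a_n + b_n  ->  (-4*a_n + 3*b_n) + (5*a_n - 2*b_n) = a_n + b_n   [conserved]
(B) 3*a_n + b_n  ->  3*(-4*a_n + 3*b_n) + (5*a_n - 2*b_n) = -7*a_n + 7*b_n   [not conserved]
(C) a_n - b_n  ->  (-4*a_n + 3*b_n) - (5*a_n - 2*b_n) = -9*a_n + 5*b_n   [not conserved]
(D) a_n*b_n  ->  (-4*a_n + 3*b_n)*(5*a_n - 2*b_n) = -20*a_n^2 + 23*a_n*b_n - 6*b_n^2   [not conserved]

Only (A) a_n + b_n returns to itself after one step, so it is the conserved quantity.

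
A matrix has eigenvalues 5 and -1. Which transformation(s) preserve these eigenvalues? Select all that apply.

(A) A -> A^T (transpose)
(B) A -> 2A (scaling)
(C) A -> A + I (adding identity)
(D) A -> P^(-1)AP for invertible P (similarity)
A and D

Eigenvalues are preserved by:
1. Similarity transformations: A -> P^(-1)AP (same characteristic polynomial)
2. Transpose: A^T has the same eigenvalues as A

Eigenvalues are NOT preserved by:
- Adding identity: eigenvalues become 5+1, -1+1
- Scaling: eigenvalues become 10, -2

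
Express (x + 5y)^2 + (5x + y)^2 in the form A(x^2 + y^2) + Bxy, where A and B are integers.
26(x^2 + y^2) + 20xy

Expanding: (x + 5y)^2 = x^2 + 10xy + 25y^2
(5x + y)^2 = 25x^2 + 10xy + y^2
Sum = (1+25)(x^2+y^2) + 20xy = 26(x^2 + y^2) + 20xy
This is symmetric in x and y.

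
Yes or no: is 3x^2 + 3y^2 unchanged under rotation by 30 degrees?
Yes

Applying rotation by 30 degrees: x' = x*cos(30 degrees) - y*sin(30 degrees) = sqrt(3)x/2 - y/2, y' = x*sin(30 degrees) + y*cos(30 degrees) = x/2 + sqrt(3)y/2

Substituting into 3x^2 + 3y^2:
3(sqrt(3)x/2 - y/2)^2 + 3(x/2 + sqrt(3)y/2)^2
= 3x^2 + 3y^2

This equals the original expression 3x^2 + 3y^2, so it IS invariant.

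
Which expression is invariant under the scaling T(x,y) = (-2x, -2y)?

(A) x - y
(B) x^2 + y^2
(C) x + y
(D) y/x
D

Under the uniform scaling T(x,y) = (-2x, -2y):
Substitute the transformed coordinates into each option and compare with the original:
(A) x - y  ->  (-2x) - (-2y) = -2x + 2y   [differs from x - y: not invariant]
(B) x^2 + y^2  ->  (-2x)^2 + (-2y)^2 = 4x^2 + 4y^2   [differs from x^2 + y^2: not invariant]
(C) x + y  ->  (-2x) + (-2y) = -2x - 2y   [differs from x + y: not invariant]
(D) y/x  ->  (-2y)/(-2x) = y/x   [equals y/x: invariant]

Only option (D), y/x, is unchanged by the transformation.
The common factor -2 cancels in a ratio of coordinates, while sums, products and sums of squares pick up factors of -2 or 4.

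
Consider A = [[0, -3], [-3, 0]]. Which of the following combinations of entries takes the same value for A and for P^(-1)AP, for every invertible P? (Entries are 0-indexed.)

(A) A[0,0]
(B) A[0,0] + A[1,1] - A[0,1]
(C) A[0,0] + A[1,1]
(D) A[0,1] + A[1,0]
C

A[0,0] + A[1,1] is the trace of A. By the cyclic property of the trace, tr(P^(-1)AP) = tr(APP^(-1)) = tr(A), so it is the same for every matrix similar to A.

The other combinations are not similarity invariants. For example, take P = [[1, -1], [0, 1]] (det P = 1), so P^(-1) = [[1, 1], [0, 1]] and
B = P^(-1)AP = [[-3, 0], [-3, 3]].
Evaluating each option on A and on B:
(A) A[0,0]: 0 for A, -3 for B -> changes
(B) A[0,0] + A[1,1] - A[0,1]: 3 for A, 0 for B -> changes
(C) A[0,0] + A[1,1]: 0 for A, 0 for B -> unchanged
(D) A[0,1] + A[1,0]: -6 for A, -3 for B -> changes

Only (C) A[0,0] + A[1,1] = 0 survives (and it does so for every P, not just this one), so it is the invariant.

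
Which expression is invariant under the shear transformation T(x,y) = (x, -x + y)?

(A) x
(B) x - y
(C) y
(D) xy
A

Under the shear T(x,y) = (x, -x + y):
Substitute the transformed coordinates into each option and compare with the original:
(A) x  ->  (x) = x   [equals x: invariant]
(B) x - y  ->  (x) - (-x + y) = 2x - y   [differs from x - y: not invariant]
(C) y  ->  (-x + y) = -x + y   [differs from y: not invariant]
(D) xy  ->  (x)(-x + y) = -x^2 + xy   [differs from xy: not invariant]

Only option (A), x, is unchanged by the transformation.
A vertical shear moves points parallel to the y-axis, so the x-coordinate (and any function of x alone) is unchanged.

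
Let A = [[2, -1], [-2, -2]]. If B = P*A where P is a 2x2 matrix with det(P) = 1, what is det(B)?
-6

By the multiplicative property of determinants, det(B) = det(P*A) = det(P) * det(A) = det(A),
so the determinant is invariant under multiplication by any determinant-1 matrix; we just need det(A).

det(A) = (2)(-2) - (-1)(-2) = -4 - 2 = -6

Therefore det(B) = 1 * (-6) = -6.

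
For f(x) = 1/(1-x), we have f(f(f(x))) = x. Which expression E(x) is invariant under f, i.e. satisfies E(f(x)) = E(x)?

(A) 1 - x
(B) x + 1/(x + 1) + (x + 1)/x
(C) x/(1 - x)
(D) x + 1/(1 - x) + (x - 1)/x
D

Replace x by f(x) = 1/(1 - x) in each option and simplify. As a quick numerical cross-check, also compare E(5) with E(f(5)) = E(-1/4).

(A) 1 - x  ->  1 - (1/(1 - x)) = x/(x - 1); check: E(5) = -4 but E(-1/4) = 5/4.   [not invariant]
(B) x + 1/(x + 1) + (x + 1)/x  ->  (1/(1 - x)) + 1/((1/(1 - x)) + 1) + ((1/(1 - x)) + 1)/(1/(1 - x)) = (-x^3 + 6x^2 - 11x + 7)/(x^2 - 3x + 2); check: E(5) = 191/30 but E(-1/4) = -23/12.   [not invariant]
(C) x/(1 - x)  ->  (1/(1 - x))/(1 - (1/(1 - x))) = -1/x; check: E(5) = -5/4 but E(-1/4) = -1/5.   [not invariant]
(D) x + 1/(1 - x) + (x - 1)/x  ->  (1/(1 - x)) + 1/(1 - (1/(1 - x))) + ((1/(1 - x)) - 1)/(1/(1 - x)), which simplifies back to x + 1/(1 - x) + (x - 1)/x; check: E(5) = 111/20, E(-1/4) = 111/20.   [invariant]

Only (D) is unchanged. Indeed f(f(x)) = 1/(1 - 1/(1-x)) = (1-x)/(-x) = (x-1)/x, so E(x) = x + f(x) + f(f(x)) is the sum over the whole 3-cycle; applying f just permutes the three terms cyclically (x -> f(x) -> f(f(x)) -> x), leaving the sum unchanged.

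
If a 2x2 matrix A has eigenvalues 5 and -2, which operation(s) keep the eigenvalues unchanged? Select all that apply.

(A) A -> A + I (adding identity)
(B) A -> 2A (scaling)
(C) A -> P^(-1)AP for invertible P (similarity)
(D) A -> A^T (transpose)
C and D

Eigenvalues are preserved by:
1. Similarity transformations: A -> P^(-1)AP (same characteristic polynomial)
2. Transpose: A^T has the same eigenvalues as A

Eigenvalues are NOT preserved by:
- Adding identity: eigenvalues become 5+1, -2+1
- Scaling: eigenvalues become 10, -4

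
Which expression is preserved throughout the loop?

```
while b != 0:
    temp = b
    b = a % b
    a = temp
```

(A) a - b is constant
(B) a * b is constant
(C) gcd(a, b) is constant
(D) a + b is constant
C

A loop invariant must hold before the first iteration and be re-established by every execution of the body.

(C) gcd(a, b) is constant: One iteration replaces (a, b) by (b, a mod b). Since a mod b = a - q*b for an integer q, any common divisor of a and b divides b and a mod b, and conversely; hence gcd(b, a mod b) = gcd(a, b). For instance (18, 10) -> (10, 8) keeps gcd = 2. At exit b = 0 and a = gcd of the original inputs.

The other options fail:
(A) a - b is constant: e.g. (a, b) = (18, 10) -> (10, 8): the difference goes from 8 to 2.
(B) a * b is constant: e.g. (a, b) = (18, 10) -> (10, 8): the product goes from 180 to 80.
(D) a + b is constant: e.g. (a, b) = (18, 10) -> (10, 8): the sum goes from 28 to 18.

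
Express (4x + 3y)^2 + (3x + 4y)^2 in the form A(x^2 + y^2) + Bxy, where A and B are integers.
25(x^2 + y^2) + 48xy

Expanding: (4x + 3y)^2 = 16x^2 + 24xy + 9y^2
(3x + 4y)^2 = 9x^2 + 24xy + 16y^2
Sum = (16+9)(x^2+y^2) + 48xy = 25(x^2 + y^2) + 48xy
This is symmetric in x and y.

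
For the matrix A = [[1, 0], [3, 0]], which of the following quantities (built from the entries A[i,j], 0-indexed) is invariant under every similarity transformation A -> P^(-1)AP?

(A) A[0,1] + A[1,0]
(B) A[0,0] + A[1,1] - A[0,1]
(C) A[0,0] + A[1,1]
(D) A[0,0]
C

A[0,0] + A[1,1] is the trace of A. By the cyclic property of the trace, tr(P^(-1)AP) = tr(APP^(-1)) = tr(A), so it is the same for every matrix similar to A.

The other combinations are not similarity invariants. For example, take P = [[1, -1], [0, 1]] (det P = 1), so P^(-1) = [[1, 1], [0, 1]] and
B = P^(-1)AP = [[4, -4], [3, -3]].
Evaluating each option on A and on B:
(A) A[0,1] + A[1,0]: 3 for A, -1 for B -> changes
(B) A[0,0] + A[1,1] - A[0,1]: 1 for A, 5 for B -> changes
(C) A[0,0] + A[1,1]: 1 for A, 1 for B -> unchanged
(D) A[0,0]: 1 for A, 4 for B -> changes

Only (C) A[0,0] + A[1,1] = 1 survives (and it does so for every P, not just this one), so it is the invariant.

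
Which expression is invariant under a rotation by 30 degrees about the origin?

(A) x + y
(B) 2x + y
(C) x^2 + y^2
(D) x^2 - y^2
C

A rotation by 30 degrees sends (x, y) to (sqrt(3)x/2 - y/2, x/2 + sqrt(3)y/2).
Substitute the transformed coordinates into each option and compare with the original:
(A) x + y  ->  (sqrt(3)x/2 - y/2) + (x/2 + sqrt(3)y/2) = x/2 + sqrt(3)x/2 - y/2 + sqrt(3)y/2   [differs from x + y: not invariant]
(B) 2x + y  ->  2(sqrt(3)x/2 - y/2) + (x/2 + sqrt(3)y/2) = x/2 + sqrt(3)x - y + sqrt(3)y/2   [differs from 2x + y: not invariant]
(C) x^2 + y^2  ->  (sqrt(3)x/2 - y/2)^2 + (x/2 + sqrt(3)y/2)^2 = x^2 + y^2   [equals x^2 + y^2: invariant]
(D) x^2 - y^2  ->  (sqrt(3)x/2 - y/2)^2 - (x/2 + sqrt(3)y/2)^2 = x^2/2 - sqrt(3)xy - y^2/2   [differs from x^2 - y^2: not invariant]

Only option (C), x^2 + y^2, is unchanged by the transformation.
Geometrically, x^2 + y^2 is the squared distance from the origin, which every rotation about the origin preserves.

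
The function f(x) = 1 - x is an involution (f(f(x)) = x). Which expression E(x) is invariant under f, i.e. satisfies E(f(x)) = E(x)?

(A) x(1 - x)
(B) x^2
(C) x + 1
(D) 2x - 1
A

Replace x by f(x) = 1 - x in each option and simplify. As a quick numerical cross-check, also compare E(3) with E(f(3)) = E(-2).

(A) x(1 - x)  ->  (1 - x)(1 - (1 - x)), which simplifies back to x(1 - x); check: E(3) = -6, E(-2) = -6.   [invariant]
(B) x^2  ->  (1 - x)^2 = (x - 1)^2; check: E(3) = 9 but E(-2) = 4.   [not invariant]
(C) x + 1  ->  (1 - x) + 1 = 2 - x; check: E(3) = 4 but E(-2) = -1.   [not invariant]
(D) 2x - 1  ->  2(1 - x) - 1 = 1 - 2x; check: E(3) = 5 but E(-2) = -5.   [not invariant]

Only (A) is unchanged. E is symmetric under swapping x with f(x) = 1 - x, which is exactly what an involution does.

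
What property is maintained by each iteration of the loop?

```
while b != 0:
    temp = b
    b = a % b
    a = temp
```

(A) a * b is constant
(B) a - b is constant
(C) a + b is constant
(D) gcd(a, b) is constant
D

A loop invariant must hold before the first iteration and be re-established by every execution of the body.

(D) gcd(a, b) is constant: One iteration replaces (a, b) by (b, a mod b). Since a mod b = a - q*b for an integer q, any common divisor of a and b divides b and a mod b, and conversely; hence gcd(b, a mod b) = gcd(a, b). For instance (22, 7) -> (7, 1) keeps gcd = 1. At exit b = 0 and a = gcd of the original inputs.

The other options fail:
(A) a * b is constant: e.g. (a, b) = (22, 7) -> (7, 1): the product goes from 154 to 7.
(B) a - b is constant: e.g. (a, b) = (22, 7) -> (7, 1): the difference goes from 15 to 6.
(C) a + b is constant: e.g. (a, b) = (22, 7) -> (7, 1): the sum goes from 29 to 8.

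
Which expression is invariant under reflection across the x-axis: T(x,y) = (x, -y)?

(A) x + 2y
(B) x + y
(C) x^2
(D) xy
C

The map is reflection across the x-axis: T(x,y) = (x, -y).
Substitute the transformed coordinates into each option and compare with the original:
(A) x + 2y  ->  (x) + 2(-y) = x - 2y   [differs from x + 2y: not invariant]
(B) x + y  ->  (x) + (-y) = x - y   [differs from x + y: not invariant]
(C) x^2  ->  (x)^2 = x^2   [equals x^2: invariant]
(D) xy  ->  (x)(-y) = -xy   [differs from xy: not invariant]

Only option (C), x^2, is unchanged by the transformation.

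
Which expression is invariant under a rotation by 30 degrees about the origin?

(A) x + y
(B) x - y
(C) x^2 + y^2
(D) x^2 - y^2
C

A rotation by 30 degrees sends (x, y) to (sqrt(3)x/2 - y/2, x/2 + sqrt(3)y/2).
Substitute the transformed coordinates into each option and compare with the original:
(A) x + y  ->  (sqrt(3)x/2 - y/2) + (x/2 + sqrt(3)y/2) = x/2 + sqrt(3)x/2 - y/2 + sqrt(3)y/2   [differs from x + y: not invariant]
(B) x - y  ->  (sqrt(3)x/2 - y/2) - (x/2 + sqrt(3)y/2) = -x/2 + sqrt(3)x/2 - sqrt(3)y/2 - y/2   [differs from x - y: not invariant]
(C) x^2 + y^2  ->  (sqrt(3)x/2 - y/2)^2 + (x/2 + sqrt(3)y/2)^2 = x^2 + y^2   [equals x^2 + y^2: invariant]
(D) x^2 - y^2  ->  (sqrt(3)x/2 - y/2)^2 - (x/2 + sqrt(3)y/2)^2 = x^2/2 - sqrt(3)xy - y^2/2   [differs from x^2 - y^2: not invariant]

Only option (C), x^2 + y^2, is unchanged by the transformation.
Geometrically, x^2 + y^2 is the squared distance from the origin, which every rotation about the origin preserves.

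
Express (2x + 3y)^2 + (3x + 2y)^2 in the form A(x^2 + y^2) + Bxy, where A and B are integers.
13(x^2 + y^2) + 24xy

Expanding: (2x + 3y)^2 = 4x^2 + 12xy + 9y^2
(3x + 2y)^2 = 9x^2 + 12xy + 4y^2
Sum = (4+9)(x^2+y^2) + 24xy = 13(x^2 + y^2) + 24xy
This is symmetric in x and y.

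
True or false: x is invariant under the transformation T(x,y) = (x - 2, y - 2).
False

Substitute T(x,y) = (x - 2, y - 2) into the expression and compare with the original.

Original: x
After applying T: (x - 2) = x - 2

This differs from the original x (difference: -2), so the expression is NOT invariant.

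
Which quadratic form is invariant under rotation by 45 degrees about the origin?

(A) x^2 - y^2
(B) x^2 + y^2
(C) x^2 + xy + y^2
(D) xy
B

Rotation by 45 degrees sends (x, y) to (sqrt(2)x/2 - sqrt(2)y/2, sqrt(2)x/2 + sqrt(2)y/2).
Substitute the transformed coordinates into each option and compare with the original:
(A) x^2 - y^2  ->  (sqrt(2)x/2 - sqrt(2)y/2)^2 - (sqrt(2)x/2 + sqrt(2)y/2)^2 = -2xy   [differs from x^2 - y^2: not invariant]
(B) x^2 + y^2  ->  (sqrt(2)x/2 - sqrt(2)y/2)^2 + (sqrt(2)x/2 + sqrt(2)y/2)^2 = x^2 + y^2   [equals x^2 + y^2: invariant]
(C) x^2 + xy + y^2  ->  (sqrt(2)x/2 - sqrt(2)y/2)^2 + (sqrt(2)x/2 - sqrt(2)y/2)(sqrt(2)x/2 + sqrt(2)y/2) + (sqrt(2)x/2 + sqrt(2)y/2)^2 = 3x^2/2 + y^2/2   [differs from x^2 + xy + y^2: not invariant]
(D) xy  ->  (sqrt(2)x/2 - sqrt(2)y/2)(sqrt(2)x/2 + sqrt(2)y/2) = x^2/2 - y^2/2   [differs from xy: not invariant]

Only option (B), x^2 + y^2, is unchanged by the transformation.
x^2 + y^2 is the squared distance from the origin, which rotations preserve.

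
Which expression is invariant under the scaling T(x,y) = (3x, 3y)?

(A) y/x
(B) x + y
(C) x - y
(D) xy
A

Under the uniform scaling T(x,y) = (3x, 3y):
Substitute the transformed coordinates into each option and compare with the original:
(A) y/x  ->  (3y)/(3x) = y/x   [equals y/x: invariant]
(B) x + y  ->  (3x) + (3y) = 3x + 3y   [differs from x + y: not invariant]
(C) x - y  ->  (3x) - (3y) = 3x - 3y   [differs from x - y: not invariant]
(D) xy  ->  (3x)(3y) = 9xy   [differs from xy: not invariant]

Only option (A), y/x, is unchanged by the transformation.
The common factor 3 cancels in a ratio of coordinates, while sums, products and sums of squares pick up factors of 3 or 9.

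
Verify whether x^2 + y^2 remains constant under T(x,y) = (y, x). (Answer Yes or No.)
Yes

Substitute T(x,y) = (y, x) into the expression and compare with the original.

Original: x^2 + y^2
After applying T: (y)^2 + (x)^2 = x^2 + y^2

This is identical to the original x^2 + y^2, so the expression is invariant.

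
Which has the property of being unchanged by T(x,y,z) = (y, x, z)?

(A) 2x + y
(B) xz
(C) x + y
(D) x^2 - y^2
C

Apply T(x,y,z) = (y, x, z) to each option, i.e. replace (x, y, z) by the transformed coordinates.
Substitute the transformed coordinates into each option and compare with the original:
(A) 2x + y  ->  2(y) + (x) = x + 2y   [differs from 2x + y: not invariant]
(B) xz  ->  (y)(z) = yz   [differs from xz: not invariant]
(C) x + y  ->  (y) + (x) = x + y   [equals x + y: invariant]
(D) x^2 - y^2  ->  (y)^2 - (x)^2 = -x^2 + y^2   [differs from x^2 - y^2: not invariant]

Only option (C), x + y, is unchanged by the transformation.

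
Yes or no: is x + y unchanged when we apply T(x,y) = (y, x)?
Yes

Substitute T(x,y) = (y, x) into the expression and compare with the original.

Original: x + y
After applying T: (y) + (x) = x + y

This is identical to the original x + y, so the expression is invariant.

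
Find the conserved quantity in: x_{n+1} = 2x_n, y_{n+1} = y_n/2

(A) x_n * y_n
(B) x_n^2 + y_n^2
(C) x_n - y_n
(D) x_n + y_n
A

For the recurrence x_{n+1} = 2x_n, y_{n+1} = y_n/2:

x_{n+1} * y_{n+1} = (2x_n) * (y_n/2) = x_n * y_n
The product is conserved.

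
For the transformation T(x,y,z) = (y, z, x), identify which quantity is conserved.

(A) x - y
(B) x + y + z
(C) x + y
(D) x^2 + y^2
B

Apply T(x,y,z) = (y, z, x) to each option, i.e. replace (x, y, z) by the transformed coordinates.
Substitute the transformed coordinates into each option and compare with the original:
(A) x - y  ->  (y) - (z) = y - z   [differs from x - y: not invariant]
(B) x + y + z  ->  (y) + (z) + (x) = x + y + z   [equals x + y + z: invariant]
(C) x + y  ->  (y) + (z) = y + z   [differs from x + y: not invariant]
(D) x^2 + y^2  ->  (y)^2 + (z)^2 = y^2 + z^2   [differs from x^2 + y^2: not invariant]

Only option (B), x + y + z, is unchanged by the transformation.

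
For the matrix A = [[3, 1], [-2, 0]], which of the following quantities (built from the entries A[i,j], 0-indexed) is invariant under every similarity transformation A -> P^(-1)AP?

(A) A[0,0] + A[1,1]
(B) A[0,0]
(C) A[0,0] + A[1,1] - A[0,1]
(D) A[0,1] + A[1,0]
A

A[0,0] + A[1,1] is the trace of A. By the cyclic property of the trace, tr(P^(-1)AP) = tr(APP^(-1)) = tr(A), so it is the same for every matrix similar to A.

The other combinations are not similarity invariants. For example, take P = [[1, 1], [1, 2]] (det P = 1), so P^(-1) = [[2, -1], [-1, 1]] and
B = P^(-1)AP = [[10, 12], [-6, -7]].
Evaluating each option on A and on B:
(A) A[0,0] + A[1,1]: 3 for A, 3 for B -> unchanged
(B) A[0,0]: 3 for A, 10 for B -> changes
(C) A[0,0] + A[1,1] - A[0,1]: 2 for A, -9 for B -> changes
(D) A[0,1] + A[1,0]: -1 for A, 6 for B -> changes

Only (A) A[0,0] + A[1,1] = 3 survives (and it does so for every P, not just this one), so it is the invariant.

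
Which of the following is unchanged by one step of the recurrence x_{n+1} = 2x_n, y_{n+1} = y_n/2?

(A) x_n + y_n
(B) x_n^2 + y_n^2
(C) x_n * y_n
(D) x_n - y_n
C

For the recurrence x_{n+1} = 2x_n, y_{n+1} = y_n/2:

x_{n+1} * y_{n+1} = (2x_n) * (y_n/2) = x_n * y_n
The product is conserved.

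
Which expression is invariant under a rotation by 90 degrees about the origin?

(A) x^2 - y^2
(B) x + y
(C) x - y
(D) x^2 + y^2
D

A rotation by 90 degrees sends (x, y) to (-y, x).
Substitute the transformed coordinates into each option and compare with the original:
(A) x^2 - y^2  ->  (-y)^2 - (x)^2 = -x^2 + y^2   [differs from x^2 - y^2: not invariant]
(B) x + y  ->  (-y) + (x) = x - y   [differs from x + y: not invariant]
(C) x - y  ->  (-y) - (x) = -x - y   [differs from x - y: not invariant]
(D) x^2 + y^2  ->  (-y)^2 + (x)^2 = x^2 + y^2   [equals x^2 + y^2: invariant]

Only option (D), x^2 + y^2, is unchanged by the transformation.
Geometrically, x^2 + y^2 is the squared distance from the origin, which every rotation about the origin preserves.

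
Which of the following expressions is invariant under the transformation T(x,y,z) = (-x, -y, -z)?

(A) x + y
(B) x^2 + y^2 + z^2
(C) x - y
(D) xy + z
B

Apply T(x,y,z) = (-x, -y, -z) to each option, i.e. replace (x, y, z) by the transformed coordinates.
Substitute the transformed coordinates into each option and compare with the original:
(A) x + y  ->  (-x) + (-y) = -x - y   [differs from x + y: not invariant]
(B) x^2 + y^2 + z^2  ->  (-x)^2 + (-y)^2 + (-z)^2 = x^2 + y^2 + z^2   [equals x^2 + y^2 + z^2: invariant]
(C) x - y  ->  (-x) - (-y) = -x + y   [differs from x - y: not invariant]
(D) xy + z  ->  (-x)(-y) + (-z) = xy - z   [differs from xy + z: not invariant]

Only option (B), x^2 + y^2 + z^2, is unchanged by the transformation.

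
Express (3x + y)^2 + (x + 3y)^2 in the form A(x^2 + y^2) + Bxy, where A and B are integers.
10(x^2 + y^2) + 12xy

Expanding: (3x + y)^2 = 9x^2 + 6xy + y^2
(x + 3y)^2 = x^2 + 6xy + 9y^2
Sum = (9+1)(x^2+y^2) + 12xy = 10(x^2 + y^2) + 12xy
This is symmetric in x and y.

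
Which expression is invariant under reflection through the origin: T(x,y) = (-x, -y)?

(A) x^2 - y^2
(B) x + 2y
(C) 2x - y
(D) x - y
A

The map is reflection through the origin: T(x,y) = (-x, -y).
Substitute the transformed coordinates into each option and compare with the original:
(A) x^2 - y^2  ->  (-x)^2 - (-y)^2 = x^2 - y^2   [equals x^2 - y^2: invariant]
(B) x + 2y  ->  (-x) + 2(-y) = -x - 2y   [differs from x + 2y: not invariant]
(C) 2x - y  ->  2(-x) - (-y) = -2x + y   [differs from 2x - y: not invariant]
(D) x - y  ->  (-x) - (-y) = -x + y   [differs from x - y: not invariant]

Only option (A), x^2 - y^2, is unchanged by the transformation.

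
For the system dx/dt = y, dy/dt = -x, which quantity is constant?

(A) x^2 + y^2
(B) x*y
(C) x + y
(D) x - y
A

A first integral I satisfies dI/dt = 0 along every solution. Differentiate each option and use the equation of motion:
(A) d/dt[x^2 + y^2] = 2x*dx/dt + 2y*dy/dt = 2x*y + 2y*(-x) = 0
(B) d/dt[x*y] = (dx/dt)y + x(dy/dt) = y^2 - x^2, not identically 0
(C) d/dt[x + y] = y + (-x) = y - x, not identically 0
(D) d/dt[x - y] = y - (-x) = x + y, not identically 0

Only (A) has zero time-derivative. So x^2 + y^2 (the squared radius; trajectories are circles) is the conserved quantity.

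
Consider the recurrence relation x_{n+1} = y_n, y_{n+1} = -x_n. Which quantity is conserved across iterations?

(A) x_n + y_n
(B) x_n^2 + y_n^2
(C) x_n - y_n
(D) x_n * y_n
B

For the recurrence x_{n+1} = y_n, y_{n+1} = -x_n:

x_{n+1}^2 + y_{n+1}^2 = y_n^2 + (-x_n)^2 = x_n^2 + y_n^2
The sum of squares is conserved (like energy in a harmonic oscillator).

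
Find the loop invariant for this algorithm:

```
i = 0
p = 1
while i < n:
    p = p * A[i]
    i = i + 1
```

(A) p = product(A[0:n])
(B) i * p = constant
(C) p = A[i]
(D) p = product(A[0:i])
D

A loop invariant must hold before the first iteration and be re-established by every execution of the body.

(D) p = product(A[0:i]): Initially i = 0 and p = 1 = product of the empty slice A[0:0]. If p = product(A[0:i]) holds at the top of an iteration, the body sets p to product(A[0:i]) * A[i] = product(A[0:i+1]) and then i to i+1, so the property is restored. At exit i = n, giving p = product(A[0:n]).

The other options fail:
(A) p = product(A[0:n]): false before the loop (p = 1, not the full product) -- it only becomes true at exit.
(B) i * p = constant: initially i * p = 0, but after one iteration it is 1 * A[0], which is nonzero in general.
(C) p = A[i]: after the first iteration p = A[0] but i = 1; in general p is a product of several elements, not a single one.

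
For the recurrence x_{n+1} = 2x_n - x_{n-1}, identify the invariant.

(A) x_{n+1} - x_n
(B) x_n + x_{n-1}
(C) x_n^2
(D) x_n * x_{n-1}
A

For the recurrence x_{n+1} = 2x_n - x_{n-1}:

If x_{n+1} = 2x_n - x_{n-1}, then:
x_{n+1} - x_n = x_n - x_{n-1}
The first difference is constant throughout the sequence.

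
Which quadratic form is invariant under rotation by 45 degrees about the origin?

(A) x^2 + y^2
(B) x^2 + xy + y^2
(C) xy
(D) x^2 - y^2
A

Rotation by 45 degrees sends (x, y) to (sqrt(2)x/2 - sqrt(2)y/2, sqrt(2)x/2 + sqrt(2)y/2).
Substitute the transformed coordinates into each option and compare with the original:
(A) x^2 + y^2  ->  (sqrt(2)x/2 - sqrt(2)y/2)^2 + (sqrt(2)x/2 + sqrt(2)y/2)^2 = x^2 + y^2   [equals x^2 + y^2: invariant]
(B) x^2 + xy + y^2  ->  (sqrt(2)x/2 - sqrt(2)y/2)^2 + (sqrt(2)x/2 - sqrt(2)y/2)(sqrt(2)x/2 + sqrt(2)y/2) + (sqrt(2)x/2 + sqrt(2)y/2)^2 = 3x^2/2 + y^2/2   [differs from x^2 + xy + y^2: not invariant]
(C) xy  ->  (sqrt(2)x/2 - sqrt(2)y/2)(sqrt(2)x/2 + sqrt(2)y/2) = x^2/2 - y^2/2   [differs from xy: not invariant]
(D) x^2 - y^2  ->  (sqrt(2)x/2 - sqrt(2)y/2)^2 - (sqrt(2)x/2 + sqrt(2)y/2)^2 = -2xy   [differs from x^2 - y^2: not invariant]

Only option (A), x^2 + y^2, is unchanged by the transformation.
x^2 + y^2 is the squared distance from the origin, which rotations preserve.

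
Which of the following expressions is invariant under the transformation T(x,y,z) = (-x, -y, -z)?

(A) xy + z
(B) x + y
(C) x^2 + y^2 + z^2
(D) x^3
C

Apply T(x,y,z) = (-x, -y, -z) to each option, i.e. replace (x, y, z) by the transformed coordinates.
Substitute the transformed coordinates into each option and compare with the original:
(A) xy + z  ->  (-x)(-y) + (-z) = xy - z   [differs from xy + z: not invariant]
(B) x + y  ->  (-x) + (-y) = -x - y   [differs from x + y: not invariant]
(C) x^2 + y^2 + z^2  ->  (-x)^2 + (-y)^2 + (-z)^2 = x^2 + y^2 + z^2   [equals x^2 + y^2 + z^2: invariant]
(D) x^3  ->  (-x)^3 = -x^3   [differs from x^3: not invariant]

Only option (C), x^2 + y^2 + z^2, is unchanged by the transformation.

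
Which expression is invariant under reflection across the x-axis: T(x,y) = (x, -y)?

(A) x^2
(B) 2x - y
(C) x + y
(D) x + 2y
A

The map is reflection across the x-axis: T(x,y) = (x, -y).
Substitute the transformed coordinates into each option and compare with the original:
(A) x^2  ->  (x)^2 = x^2   [equals x^2: invariant]
(B) 2x - y  ->  2(x) - (-y) = 2x + y   [differs from 2x - y: not invariant]
(C) x + y  ->  (x) + (-y) = x - y   [differs from x + y: not invariant]
(D) x + 2y  ->  (x) + 2(-y) = x - 2y   [differs from x + 2y: not invariant]

Only option (A), x^2, is unchanged by the transformation.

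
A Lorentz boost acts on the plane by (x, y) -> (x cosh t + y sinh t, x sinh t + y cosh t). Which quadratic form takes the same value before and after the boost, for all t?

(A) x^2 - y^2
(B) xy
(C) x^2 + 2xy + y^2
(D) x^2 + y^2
A

Write x' = x cosh t + y sinh t, y' = x sinh t + y cosh t and substitute into each option:
(A) x^2 - y^2: (x cosh t + y sinh t)^2 - (x sinh t + y cosh t)^2 = x^2(cosh^2 t - sinh^2 t) + 2xy(cosh t sinh t - sinh t cosh t) + y^2(sinh^2 t - cosh^2 t) = x^2 - y^2   [invariant, using cosh^2 t - sinh^2 t = 1]
(B) xy: (x cosh t + y sinh t)(x sinh t + y cosh t) = xy(cosh^2 t + sinh^2 t) + (x^2 + y^2) sinh t cosh t = xy cosh 2t + (x^2 + y^2)(sinh 2t)/2   [not invariant for t != 0]
(C) x^2 + 2xy + y^2: (x' + y')^2 with x' + y' = (x + y)(cosh t + sinh t) = (x + y)e^t, so it becomes (x + y)^2 e^(2t)   [not invariant for t != 0]
(D) x^2 + y^2: (x cosh t + y sinh t)^2 + (x sinh t + y cosh t)^2 = (x^2 + y^2)(cosh^2 t + sinh^2 t) + 4xy sinh t cosh t = (x^2 + y^2) cosh 2t + 2xy sinh 2t   [not invariant for t != 0]

Only (A) x^2 - y^2 is unchanged; it is the Minkowski form preserved by Lorentz boosts, just as x^2 + y^2 is preserved by ordinary rotations.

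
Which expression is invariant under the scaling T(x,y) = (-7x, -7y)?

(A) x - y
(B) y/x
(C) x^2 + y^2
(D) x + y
B

Under the uniform scaling T(x,y) = (-7x, -7y):
Substitute the transformed coordinates into each option and compare with the original:
(A) x - y  ->  (-7x) - (-7y) = -7x + 7y   [differs from x - y: not invariant]
(B) y/x  ->  (-7y)/(-7x) = y/x   [equals y/x: invariant]
(C) x^2 + y^2  ->  (-7x)^2 + (-7y)^2 = 49x^2 + 49y^2   [differs from x^2 + y^2: not invariant]
(D) x + y  ->  (-7x) + (-7y) = -7x - 7y   [differs from x + y: not invariant]

Only option (B), y/x, is unchanged by the transformation.
The common factor -7 cancels in a ratio of coordinates, while sums, products and sums of squares pick up factors of -7 or 49.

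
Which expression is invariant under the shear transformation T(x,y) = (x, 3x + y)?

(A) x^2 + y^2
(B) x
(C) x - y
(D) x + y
B

Under the shear T(x,y) = (x, 3x + y):
Substitute the transformed coordinates into each option and compare with the original:
(A) x^2 + y^2  ->  (x)^2 + (3x + y)^2 = 10x^2 + 6xy + y^2   [differs from x^2 + y^2: not invariant]
(B) x  ->  (x) = x   [equals x: invariant]
(C) x - y  ->  (x) - (3x + y) = -2x - y   [differs from x - y: not invariant]
(D) x + y  ->  (x) + (3x + y) = 4x + y   [differs from x + y: not invariant]

Only option (B), x, is unchanged by the transformation.
A vertical shear moves points parallel to the y-axis, so the x-coordinate (and any function of x alone) is unchanged.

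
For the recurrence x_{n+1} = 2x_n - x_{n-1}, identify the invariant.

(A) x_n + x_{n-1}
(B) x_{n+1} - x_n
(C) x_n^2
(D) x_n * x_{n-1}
B

For the recurrence x_{n+1} = 2x_n - x_{n-1}:

If x_{n+1} = 2x_n - x_{n-1}, then:
x_{n+1} - x_n = x_n - x_{n-1}
The first difference is constant throughout the sequence.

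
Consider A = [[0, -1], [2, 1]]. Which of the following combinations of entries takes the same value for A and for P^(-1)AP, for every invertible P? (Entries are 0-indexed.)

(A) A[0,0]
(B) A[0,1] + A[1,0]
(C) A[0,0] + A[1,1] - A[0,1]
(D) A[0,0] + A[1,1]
D

A[0,0] + A[1,1] is the trace of A. By the cyclic property of the trace, tr(P^(-1)AP) = tr(APP^(-1)) = tr(A), so it is the same for every matrix similar to A.

The other combinations are not similarity invariants. For example, take P = [[1, 1], [0, 1]] (det P = 1), so P^(-1) = [[1, -1], [0, 1]] and
B = P^(-1)AP = [[-2, -4], [2, 3]].
Evaluating each option on A and on B:
(A) A[0,0]: 0 for A, -2 for B -> changes
(B) A[0,1] + A[1,0]: 1 for A, -2 for B -> changes
(C) A[0,0] + A[1,1] - A[0,1]: 2 for A, 5 for B -> changes
(D) A[0,0] + A[1,1]: 1 for A, 1 for B -> unchanged

Only (D) A[0,0] + A[1,1] = 1 survives (and it does so for every P, not just this one), so it is the invariant.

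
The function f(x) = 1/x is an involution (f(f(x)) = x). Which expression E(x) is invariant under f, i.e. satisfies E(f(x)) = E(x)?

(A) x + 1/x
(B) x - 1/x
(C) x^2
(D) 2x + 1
A

Replace x by f(x) = 1/x in each option and simplify. As a quick numerical cross-check, also compare E(4) with E(f(4)) = E(1/4).

(A) x + 1/x  ->  (1/x) + 1/(1/x), which simplifies back to x + 1/x; check: E(4) = 17/4, E(1/4) = 17/4.   [invariant]
(B) x - 1/x  ->  (1/x) - 1/(1/x) = -x + 1/x; check: E(4) = 15/4 but E(1/4) = -15/4.   [not invariant]
(C) x^2  ->  (1/x)^2 = x^(-2); check: E(4) = 16 but E(1/4) = 1/16.   [not invariant]
(D) 2x + 1  ->  2(1/x) + 1 = (x + 2)/x; check: E(4) = 9 but E(1/4) = 3/2.   [not invariant]

Only (A) is unchanged. E is symmetric under swapping x with f(x) = 1/x, which is exactly what an involution does.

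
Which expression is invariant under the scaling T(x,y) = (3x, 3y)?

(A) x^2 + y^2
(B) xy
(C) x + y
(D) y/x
D

Under the uniform scaling T(x,y) = (3x, 3y):
Substitute the transformed coordinates into each option and compare with the original:
(A) x^2 + y^2  ->  (3x)^2 + (3y)^2 = 9x^2 + 9y^2   [differs from x^2 + y^2: not invariant]
(B) xy  ->  (3x)(3y) = 9xy   [differs from xy: not invariant]
(C) x + y  ->  (3x) + (3y) = 3x + 3y   [differs from x + y: not invariant]
(D) y/x  ->  (3y)/(3x) = y/x   [equals y/x: invariant]

Only option (D), y/x, is unchanged by the transformation.
The common factor 3 cancels in a ratio of coordinates, while sums, products and sums of squares pick up factors of 3 or 9.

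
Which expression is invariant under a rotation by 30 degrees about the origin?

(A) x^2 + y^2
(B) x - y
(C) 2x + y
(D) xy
A

A rotation by 30 degrees sends (x, y) to (sqrt(3)x/2 - y/2, x/2 + sqrt(3)y/2).
Substitute the transformed coordinates into each option and compare with the original:
(A) x^2 + y^2  ->  (sqrt(3)x/2 - y/2)^2 + (x/2 + sqrt(3)y/2)^2 = x^2 + y^2   [equals x^2 + y^2: invariant]
(B) x - y  ->  (sqrt(3)x/2 - y/2) - (x/2 + sqrt(3)y/2) = -x/2 + sqrt(3)x/2 - sqrt(3)y/2 - y/2   [differs from x - y: not invariant]
(C) 2x + y  ->  2(sqrt(3)x/2 - y/2) + (x/2 + sqrt(3)y/2) = x/2 + sqrt(3)x - y + sqrt(3)y/2   [differs from 2x + y: not invariant]
(D) xy  ->  (sqrt(3)x/2 - y/2)(x/2 + sqrt(3)y/2) = sqrt(3)x^2/4 + xy/2 - sqrt(3)y^2/4   [differs from xy: not invariant]

Only option (A), x^2 + y^2, is unchanged by the transformation.
Geometrically, x^2 + y^2 is the squared distance from the origin, which every rotation about the origin preserves.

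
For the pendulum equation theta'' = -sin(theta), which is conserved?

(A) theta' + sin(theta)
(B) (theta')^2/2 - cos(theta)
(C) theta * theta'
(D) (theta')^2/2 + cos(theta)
B

A first integral I satisfies dI/dt = 0 along every solution. Differentiate each option and use the equation of motion:
(A) d/dt[theta' + sin(theta)] = theta'' + cos(theta) theta' = -sin(theta) + theta' cos(theta), not identically 0
(B) d/dt[(theta')^2/2 - cos(theta)] = theta' theta'' + sin(theta) theta' = theta'(-sin(theta)) + theta' sin(theta) = 0
(C) d/dt[theta * theta'] = (theta')^2 + theta theta'' = (theta')^2 - theta sin(theta), not identically 0
(D) d/dt[(theta')^2/2 + cos(theta)] = theta' theta'' - sin(theta) theta' = -2 theta' sin(theta), not identically 0

Only (B) has zero time-derivative. This is the total energy: kinetic (theta')^2/2 plus potential -cos(theta).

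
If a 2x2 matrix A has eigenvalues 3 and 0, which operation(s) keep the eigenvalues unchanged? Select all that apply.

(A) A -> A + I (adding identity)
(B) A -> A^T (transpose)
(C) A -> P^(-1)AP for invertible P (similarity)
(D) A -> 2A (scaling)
B and C

Eigenvalues are preserved by:
1. Similarity transformations: A -> P^(-1)AP (same characteristic polynomial)
2. Transpose: A^T has the same eigenvalues as A

Eigenvalues are NOT preserved by:
- Adding identity: eigenvalues become 3+1, 0+1
- Scaling: eigenvalues become 6, 0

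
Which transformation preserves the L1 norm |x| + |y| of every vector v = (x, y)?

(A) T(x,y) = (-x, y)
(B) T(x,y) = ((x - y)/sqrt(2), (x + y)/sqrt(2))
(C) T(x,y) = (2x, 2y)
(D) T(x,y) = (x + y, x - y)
A

A transformation preserves a norm if ||T(v)|| = ||v|| for every v; a single vector where the norm changes rules an option out.

(A) T(x,y) = (-x, y): preserves the norm -- it only permutes the coordinates and/or flips signs, which leaves |x| + |y| unchanged.
(B) T(x,y) = ((x - y)/sqrt(2), (x + y)/sqrt(2)): v = (1, 0) has norm |1| + |0| = 1, but T(v) = (sqrt(2)/2, sqrt(2)/2) has norm sqrt(2) -- not preserved.
(C) T(x,y) = (2x, 2y): v = (1, 0) has norm |1| + |0| = 1, but T(v) = (2, 0) has norm 2 -- not preserved.
(D) T(x,y) = (x + y, x - y): v = (1, 0) has norm |1| + |0| = 1, but T(v) = (1, 1) has norm 2 -- not preserved.

Therefore the answer is (A).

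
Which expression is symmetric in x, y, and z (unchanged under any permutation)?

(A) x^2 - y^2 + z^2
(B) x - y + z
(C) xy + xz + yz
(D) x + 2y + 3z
C

A symmetric expression is unchanged when the variables are permuted; here the transformation to test is the swap (x, y) -> (y, x).
A symmetric expression must survive every permutation; the single swap x <-> y already eliminates the distractors, and the keyed expression is also unchanged by x <-> z and y <-> z (each variable enters it in exactly the same way).
Substitute the transformed coordinates into each option and compare with the original:
(A) x^2 - y^2 + z^2  ->  (y)^2 - (x)^2 + z^2 = -x^2 + y^2 + z^2   [differs from x^2 - y^2 + z^2: not invariant]
(B) x - y + z  ->  (y) - (x) + z = -x + y + z   [differs from x - y + z: not invariant]
(C) xy + xz + yz  ->  (y)(x) + (y)z + (x)z = xy + xz + yz   [equals xy + xz + yz: invariant]
(D) x + 2y + 3z  ->  (y) + 2(x) + 3z = 2x + y + 3z   [differs from x + 2y + 3z: not invariant]

Only option (C), xy + xz + yz, is unchanged by the transformation.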